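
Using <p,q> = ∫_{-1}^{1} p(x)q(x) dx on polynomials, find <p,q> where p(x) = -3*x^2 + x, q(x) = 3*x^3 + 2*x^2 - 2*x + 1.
<p,q> = -68/15

Expand the product: p(x)·q(x) = -9*x^5 - 3*x^4 + 8*x^3 - 5*x^2 + x.
∫_{-1}^{1} of each monomial x^k gives [2/(k+1) if k even, 0 if k odd]. Integrating term-by-term (or equivalently evaluating the antiderivative F(x) = -3*x^6/2 - 3*x^5/5 + 2*x^4 - 5*x^3/3 + x^2/2 at the endpoints):
  F(1) − F(−1) = -19/15 − (49/15) = -68/15.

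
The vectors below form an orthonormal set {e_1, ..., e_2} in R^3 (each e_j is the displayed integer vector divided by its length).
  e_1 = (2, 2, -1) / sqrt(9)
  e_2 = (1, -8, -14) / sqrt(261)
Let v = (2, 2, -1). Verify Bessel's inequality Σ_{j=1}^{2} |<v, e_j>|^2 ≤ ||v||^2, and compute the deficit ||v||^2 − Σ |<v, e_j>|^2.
Σ |<v, e_j>|^2 = 9; ||v||^2 = 9; deficit = 0

Write each e_j = u_j / sqrt(<u_j, u_j>) where u_j is the displayed integer vector. Then <v, e_j> = <v, u_j> / sqrt(<u_j, u_j>), so |<v, e_j>|^2 = <v, u_j>^2 / <u_j, u_j>.
Coefficients: <v, e_1> = 9/sqrt(9), <v, e_2> = 0/sqrt(261).
Square and sum: Σ |<v, e_j>|^2 = 9.
Compute ||v||^2 = v·v = 9.
Deficit = 9 − 9 = 0 ≥ 0, confirming Bessel's inequality. (The deficit equals ||v − Σ <v,e_j> e_j||^2, the squared distance from v to span{e_j}.)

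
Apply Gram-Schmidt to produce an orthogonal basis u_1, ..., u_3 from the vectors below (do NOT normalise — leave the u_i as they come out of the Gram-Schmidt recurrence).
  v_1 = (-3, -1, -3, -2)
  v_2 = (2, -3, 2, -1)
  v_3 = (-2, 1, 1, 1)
Orthogonal basis:
  u_1 = (-3, -1, -3, -2)
  u_2 = (25/23, -76/23, 25/23, -37/23)
  u_3 = (-116/73, -91/365, 103/73, 143/365)

Apply the Gram-Schmidt recurrence
  u_1 = v_1
  u_i = v_i − Σ_{j<i} ((v_i · u_j) / (u_j · u_j)) · u_j.

Step by step this gives:
  u_1 = (-3, -1, -3, -2)
  u_2 = (25/23, -76/23, 25/23, -37/23)
  u_3 = (-116/73, -91/365, 103/73, 143/365)

Orthogonality check:
  u_2 · u_1 = 0 (should be 0)
  u_3 · u_1 = 0 (should be 0)
  u_3 · u_2 = 0 (should be 0)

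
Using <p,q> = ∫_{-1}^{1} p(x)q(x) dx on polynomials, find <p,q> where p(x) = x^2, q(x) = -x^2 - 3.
<p,q> = -12/5

Expand the product: p(x)·q(x) = -x^4 - 3*x^2.
∫_{-1}^{1} of each monomial x^k gives [2/(k+1) if k even, 0 if k odd]. Integrating term-by-term (or equivalently evaluating the antiderivative F(x) = -x^5/5 - x^3 at the endpoints):
  F(1) − F(−1) = -6/5 − (6/5) = -12/5.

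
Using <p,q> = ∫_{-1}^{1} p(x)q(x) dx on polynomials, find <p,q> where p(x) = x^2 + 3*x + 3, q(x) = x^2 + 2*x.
<p,q> = 32/5

Expand the product: p(x)·q(x) = x^4 + 5*x^3 + 9*x^2 + 6*x.
∫_{-1}^{1} of each monomial x^k gives [2/(k+1) if k even, 0 if k odd]. Integrating term-by-term (or equivalently evaluating the antiderivative F(x) = x^5/5 + 5*x^4/4 + 3*x^3 + 3*x^2 at the endpoints):
  F(1) − F(−1) = 149/20 − (21/20) = 32/5.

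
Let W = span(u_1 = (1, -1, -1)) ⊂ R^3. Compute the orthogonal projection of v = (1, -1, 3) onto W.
proj_W(v) = (-1/3, 1/3, 1/3)

Set up U = [u_1 | ... | u_1] ∈ R^(3×1). The projector onto W = col(U) is P = U (U^T U)^(-1) U^T.
Compute U^T U =
  [3],
and U^T v = (-1).
Solve U^T U · c = U^T v for the coefficients: c = (-1/3). The projection is proj_W(v) = U c.
Check: (v - proj_W(v)) · u_1 = 0  (should be 0).
Result: proj_W(v) = (-1/3, 1/3, 1/3).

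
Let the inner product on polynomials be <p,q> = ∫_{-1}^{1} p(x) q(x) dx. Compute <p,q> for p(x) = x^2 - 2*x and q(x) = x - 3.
<p,q> = -10/3

Expand the product: p(x)·q(x) = x^3 - 5*x^2 + 6*x.
∫_{-1}^{1} of each monomial x^k gives [2/(k+1) if k even, 0 if k odd]. Integrating term-by-term (or equivalently evaluating the antiderivative F(x) = x^4/4 - 5*x^3/3 + 3*x^2 at the endpoints):
  F(1) − F(−1) = 19/12 − (59/12) = -10/3.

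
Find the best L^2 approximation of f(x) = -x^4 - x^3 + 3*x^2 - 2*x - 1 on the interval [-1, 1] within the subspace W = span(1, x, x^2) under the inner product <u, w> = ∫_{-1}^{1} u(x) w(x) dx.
g(x) = 15*x^2/7 - 13*x/5 - 32/35

The best approximation g ∈ W is the orthogonal projection of f onto W. Writing g = a_0 + a_1 x + a_2 x^2, the coefficients solve the normal equations G · a = b where
  G_{ij} = <φ_i, φ_j> and b_i = <f, φ_i>, with φ_0 = 1, φ_1 = x, φ_2 = x^2.
G =
  [2, 0, 2/3]
  [0, 2/3, 0]
  [2/3, 0, 2/5],
b = (-2/5, -26/15, 26/105).
Solving gives a_0 = -32/35, a_1 = -13/5, a_2 = 15/7, so
  g(x) = 15*x^2/7 - 13*x/5 - 32/35.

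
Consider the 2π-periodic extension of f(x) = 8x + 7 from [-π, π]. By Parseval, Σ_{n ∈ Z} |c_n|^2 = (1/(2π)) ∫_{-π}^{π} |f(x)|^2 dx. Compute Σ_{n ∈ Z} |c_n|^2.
Σ |c_n|^2 = 64π^2/3 + 49

Expand and integrate term by term over [-π, π]:
  ∫ (8x)^2 dx = 64·(2π^3/3); ∫ 2·8·(7)·x dx = 0 (odd integrand); ∫ 7^2 dx = 49·2π.
So (1/(2π)) ∫_{-π}^{π} (8x + 7)^2 dx = 64π^2/3 + 49 = 64π^2/3 + 49.
Parseval ⇒ Σ |c_n|^2 = 64π^2/3 + 49.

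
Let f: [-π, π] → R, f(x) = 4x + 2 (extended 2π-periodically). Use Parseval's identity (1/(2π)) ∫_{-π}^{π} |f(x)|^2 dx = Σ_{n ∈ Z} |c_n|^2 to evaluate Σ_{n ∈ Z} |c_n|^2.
Σ |c_n|^2 = 16π^2/3 + 4

Expand and integrate term by term over [-π, π]:
  ∫ (4x)^2 dx = 16·(2π^3/3); ∫ 2·4·(2)·x dx = 0 (odd integrand); ∫ 2^2 dx = 4·2π.
So (1/(2π)) ∫_{-π}^{π} (4x + 2)^2 dx = 16π^2/3 + 4 = 16π^2/3 + 4.
Parseval ⇒ Σ |c_n|^2 = 16π^2/3 + 4.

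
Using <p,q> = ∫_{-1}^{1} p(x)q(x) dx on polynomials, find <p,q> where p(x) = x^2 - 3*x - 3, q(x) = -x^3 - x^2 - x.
<p,q> = 24/5

Expand the product: p(x)·q(x) = -x^5 + 2*x^4 + 5*x^3 + 6*x^2 + 3*x.
∫_{-1}^{1} of each monomial x^k gives [2/(k+1) if k even, 0 if k odd]. Integrating term-by-term (or equivalently evaluating the antiderivative F(x) = -x^6/6 + 2*x^5/5 + 5*x^4/4 + 2*x^3 + 3*x^2/2 at the endpoints):
  F(1) − F(−1) = 299/60 − (11/60) = 24/5.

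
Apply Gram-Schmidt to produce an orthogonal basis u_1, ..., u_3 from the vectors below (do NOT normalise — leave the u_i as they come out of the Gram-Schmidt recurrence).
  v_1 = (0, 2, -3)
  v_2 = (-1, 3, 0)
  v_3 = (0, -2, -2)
Orthogonal basis:
  u_1 = (0, 2, -3)
  u_2 = (-1, 27/13, 18/13)
  u_3 = (-45/47, -15/47, -10/47)

Apply the Gram-Schmidt recurrence
  u_1 = v_1
  u_i = v_i − Σ_{j<i} ((v_i · u_j) / (u_j · u_j)) · u_j.

Step by step this gives:
  u_1 = (0, 2, -3)
  u_2 = (-1, 27/13, 18/13)
  u_3 = (-45/47, -15/47, -10/47)

Orthogonality check:
  u_2 · u_1 = 0 (should be 0)
  u_3 · u_1 = 0 (should be 0)
  u_3 · u_2 = 0 (should be 0)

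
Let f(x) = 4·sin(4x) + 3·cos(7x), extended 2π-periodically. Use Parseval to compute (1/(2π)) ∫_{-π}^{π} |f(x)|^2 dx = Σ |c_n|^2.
Σ |c_n|^2 = 25/2

Expand |f|^2 and use orthogonality of {sin(nx), cos(mx)} on [-π, π]:
  ∫_{-π}^{π} sin(nx)^2 dx = π, ∫ cos(mx)^2 dx = π, and cross terms integrate to 0.
So ∫_{-π}^{π} f(x)^2 dx = 4^2 · π + 3^2 · π = (16 + 9)π.
Divide by 2π: (16 + 9)/2 = 25/2.
By Parseval, this equals Σ |c_n|^2.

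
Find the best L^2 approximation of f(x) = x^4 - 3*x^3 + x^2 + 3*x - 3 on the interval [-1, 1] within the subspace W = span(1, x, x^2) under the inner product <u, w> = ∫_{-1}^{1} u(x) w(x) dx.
g(x) = 13*x^2/7 + 6*x/5 - 108/35

The best approximation g ∈ W is the orthogonal projection of f onto W. Writing g = a_0 + a_1 x + a_2 x^2, the coefficients solve the normal equations G · a = b where
  G_{ij} = <φ_i, φ_j> and b_i = <f, φ_i>, with φ_0 = 1, φ_1 = x, φ_2 = x^2.
G =
  [2, 0, 2/3]
  [0, 2/3, 0]
  [2/3, 0, 2/5],
b = (-74/15, 4/5, -46/35).
Solving gives a_0 = -108/35, a_1 = 6/5, a_2 = 13/7, so
  g(x) = 13*x^2/7 + 6*x/5 - 108/35.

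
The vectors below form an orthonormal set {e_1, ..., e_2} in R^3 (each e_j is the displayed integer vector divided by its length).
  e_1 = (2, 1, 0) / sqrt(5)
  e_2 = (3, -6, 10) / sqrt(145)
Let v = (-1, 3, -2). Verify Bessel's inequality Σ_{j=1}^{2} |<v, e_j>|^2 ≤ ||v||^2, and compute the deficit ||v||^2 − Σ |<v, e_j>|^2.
Σ |<v, e_j>|^2 = 342/29; ||v||^2 = 14; deficit = 64/29

Write each e_j = u_j / sqrt(<u_j, u_j>) where u_j is the displayed integer vector. Then <v, e_j> = <v, u_j> / sqrt(<u_j, u_j>), so |<v, e_j>|^2 = <v, u_j>^2 / <u_j, u_j>.
Coefficients: <v, e_1> = 1/sqrt(5), <v, e_2> = -41/sqrt(145).
Square and sum: Σ |<v, e_j>|^2 = 342/29.
Compute ||v||^2 = v·v = 14.
Deficit = 14 − 342/29 = 64/29 ≥ 0, confirming Bessel's inequality. (The deficit equals ||v − Σ <v,e_j> e_j||^2, the squared distance from v to span{e_j}.)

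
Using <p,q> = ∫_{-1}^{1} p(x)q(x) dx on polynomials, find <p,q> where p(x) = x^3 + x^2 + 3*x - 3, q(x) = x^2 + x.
<p,q> = 4/5

Expand the product: p(x)·q(x) = x^5 + 2*x^4 + 4*x^3 - 3*x.
∫_{-1}^{1} of each monomial x^k gives [2/(k+1) if k even, 0 if k odd]. Integrating term-by-term (or equivalently evaluating the antiderivative F(x) = x^6/6 + 2*x^5/5 + x^4 - 3*x^2/2 at the endpoints):
  F(1) − F(−1) = 1/15 − (-11/15) = 4/5.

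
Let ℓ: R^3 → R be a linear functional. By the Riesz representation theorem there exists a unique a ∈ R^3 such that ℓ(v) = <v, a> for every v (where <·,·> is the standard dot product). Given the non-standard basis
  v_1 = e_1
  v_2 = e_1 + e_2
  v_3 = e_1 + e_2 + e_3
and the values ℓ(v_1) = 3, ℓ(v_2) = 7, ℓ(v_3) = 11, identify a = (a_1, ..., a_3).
a = (3, 4, 4)

Write a = (a_1, ..., a_3) in the standard basis. For each basis vector v_i, ℓ(v_i) = <v_i, a> is a linear equation in the a_j's. Collect the n equations into a matrix system V a = ℓ, where row i of V is v_i (expressed in the standard basis). Since V is invertible (lower-triangular with 1s on the diagonal, up to permutation), solve by back-substitution:
  V =
[[1, 0, 0],
 [1, 1, 0],
 [1, 1, 1]]
  V a = (3, 7, 11)
Solving gives a = (3, 4, 4).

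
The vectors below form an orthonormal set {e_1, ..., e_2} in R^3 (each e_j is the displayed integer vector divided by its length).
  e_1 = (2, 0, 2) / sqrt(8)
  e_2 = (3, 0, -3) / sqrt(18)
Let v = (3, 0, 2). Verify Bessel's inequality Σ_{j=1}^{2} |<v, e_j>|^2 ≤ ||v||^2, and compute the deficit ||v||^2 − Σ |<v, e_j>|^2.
Σ |<v, e_j>|^2 = 13; ||v||^2 = 13; deficit = 0

Write each e_j = u_j / sqrt(<u_j, u_j>) where u_j is the displayed integer vector. Then <v, e_j> = <v, u_j> / sqrt(<u_j, u_j>), so |<v, e_j>|^2 = <v, u_j>^2 / <u_j, u_j>.
Coefficients: <v, e_1> = 10/sqrt(8), <v, e_2> = 3/sqrt(18).
Square and sum: Σ |<v, e_j>|^2 = 13.
Compute ||v||^2 = v·v = 13.
Deficit = 13 − 13 = 0 ≥ 0, confirming Bessel's inequality. (The deficit equals ||v − Σ <v,e_j> e_j||^2, the squared distance from v to span{e_j}.)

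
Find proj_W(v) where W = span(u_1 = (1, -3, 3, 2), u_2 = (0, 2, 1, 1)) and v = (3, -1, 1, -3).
proj_W(v) = (14/137, -220/137, -47/137, -61/137)

Set up U = [u_1 | ... | u_2] ∈ R^(4×2). The projector onto W = col(U) is P = U (U^T U)^(-1) U^T.
Compute U^T U =
  [23, -1]
  [-1, 6],
and U^T v = (3, -4).
Solve U^T U · c = U^T v for the coefficients: c = (14/137, -89/137). The projection is proj_W(v) = U c.
Check: (v - proj_W(v)) · u_1 = 0  (should be 0).
Check: (v - proj_W(v)) · u_2 = 0  (should be 0).
Result: proj_W(v) = (14/137, -220/137, -47/137, -61/137).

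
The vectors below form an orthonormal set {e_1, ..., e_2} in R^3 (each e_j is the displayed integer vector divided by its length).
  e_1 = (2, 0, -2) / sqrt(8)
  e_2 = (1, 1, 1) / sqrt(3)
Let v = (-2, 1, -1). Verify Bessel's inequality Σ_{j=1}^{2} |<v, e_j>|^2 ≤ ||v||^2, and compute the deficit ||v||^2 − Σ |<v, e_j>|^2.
Σ |<v, e_j>|^2 = 11/6; ||v||^2 = 6; deficit = 25/6

Write each e_j = u_j / sqrt(<u_j, u_j>) where u_j is the displayed integer vector. Then <v, e_j> = <v, u_j> / sqrt(<u_j, u_j>), so |<v, e_j>|^2 = <v, u_j>^2 / <u_j, u_j>.
Coefficients: <v, e_1> = -2/sqrt(8), <v, e_2> = -2/sqrt(3).
Square and sum: Σ |<v, e_j>|^2 = 11/6.
Compute ||v||^2 = v·v = 6.
Deficit = 6 − 11/6 = 25/6 ≥ 0, confirming Bessel's inequality. (The deficit equals ||v − Σ <v,e_j> e_j||^2, the squared distance from v to span{e_j}.)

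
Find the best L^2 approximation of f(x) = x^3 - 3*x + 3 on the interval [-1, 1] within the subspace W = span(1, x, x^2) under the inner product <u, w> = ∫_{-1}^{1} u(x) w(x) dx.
g(x) = 3 - 12*x/5

The best approximation g ∈ W is the orthogonal projection of f onto W. Writing g = a_0 + a_1 x + a_2 x^2, the coefficients solve the normal equations G · a = b where
  G_{ij} = <φ_i, φ_j> and b_i = <f, φ_i>, with φ_0 = 1, φ_1 = x, φ_2 = x^2.
G =
  [2, 0, 2/3]
  [0, 2/3, 0]
  [2/3, 0, 2/5],
b = (6, -8/5, 2).
Solving gives a_0 = 3, a_1 = -12/5, a_2 = 0, so
  g(x) = 3 - 12*x/5.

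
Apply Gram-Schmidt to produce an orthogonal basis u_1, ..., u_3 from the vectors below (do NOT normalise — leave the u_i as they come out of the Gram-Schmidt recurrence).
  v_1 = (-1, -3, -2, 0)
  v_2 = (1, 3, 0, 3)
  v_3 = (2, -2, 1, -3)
Orthogonal basis:
  u_1 = (-1, -3, -2, 0)
  u_2 = (2/7, 6/7, -10/7, 3)
  u_3 = (201/83, -61/83, -9/83, -6/83)

Apply the Gram-Schmidt recurrence
  u_1 = v_1
  u_i = v_i − Σ_{j<i} ((v_i · u_j) / (u_j · u_j)) · u_j.

Step by step this gives:
  u_1 = (-1, -3, -2, 0)
  u_2 = (2/7, 6/7, -10/7, 3)
  u_3 = (201/83, -61/83, -9/83, -6/83)

Orthogonality check:
  u_2 · u_1 = 0 (should be 0)
  u_3 · u_1 = 0 (should be 0)
  u_3 · u_2 = 0 (should be 0)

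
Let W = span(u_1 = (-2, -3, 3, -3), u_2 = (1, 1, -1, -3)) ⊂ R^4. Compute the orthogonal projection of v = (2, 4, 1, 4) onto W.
proj_W(v) = (394/371, 687/371, -687/371, 1455/371)

Set up U = [u_1 | ... | u_2] ∈ R^(4×2). The projector onto W = col(U) is P = U (U^T U)^(-1) U^T.
Compute U^T U =
  [31, 1]
  [1, 12],
and U^T v = (-25, -7).
Solve U^T U · c = U^T v for the coefficients: c = (-293/371, -192/371). The projection is proj_W(v) = U c.
Check: (v - proj_W(v)) · u_1 = 0  (should be 0).
Check: (v - proj_W(v)) · u_2 = 0  (should be 0).
Result: proj_W(v) = (394/371, 687/371, -687/371, 1455/371).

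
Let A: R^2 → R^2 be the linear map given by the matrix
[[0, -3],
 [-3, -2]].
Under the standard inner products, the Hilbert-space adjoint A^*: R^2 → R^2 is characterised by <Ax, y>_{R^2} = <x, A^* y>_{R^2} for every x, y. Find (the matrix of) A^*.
A^* = A^T =
[[0, -3],
 [-3, -2]]

For real matrices with standard dot products, the defining identity <Ax, y> = <x, A^* y> gives (Ax)^T y = x^T (A^*) y, i.e. x^T A^T y = x^T (A^*) y. Since this holds for all x, y, we must have A^* = A^T. Therefore
A^* =
[[0, -3],
 [-3, -2]].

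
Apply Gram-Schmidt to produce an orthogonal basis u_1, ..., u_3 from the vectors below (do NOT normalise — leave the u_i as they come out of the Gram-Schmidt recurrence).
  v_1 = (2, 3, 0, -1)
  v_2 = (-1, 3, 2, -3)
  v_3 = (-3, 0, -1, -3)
Orthogonal basis:
  u_1 = (2, 3, 0, -1)
  u_2 = (-17/7, 6/7, 2, -16/7)
  u_3 = (-79/111, -1/74, -281/111, -325/222)

Apply the Gram-Schmidt recurrence
  u_1 = v_1
  u_i = v_i − Σ_{j<i} ((v_i · u_j) / (u_j · u_j)) · u_j.

Step by step this gives:
  u_1 = (2, 3, 0, -1)
  u_2 = (-17/7, 6/7, 2, -16/7)
  u_3 = (-79/111, -1/74, -281/111, -325/222)

Orthogonality check:
  u_2 · u_1 = 0 (should be 0)
  u_3 · u_1 = 0 (should be 0)
  u_3 · u_2 = 0 (should be 0)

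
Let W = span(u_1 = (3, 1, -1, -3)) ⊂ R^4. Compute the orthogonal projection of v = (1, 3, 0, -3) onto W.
proj_W(v) = (9/4, 3/4, -3/4, -9/4)

Set up U = [u_1 | ... | u_1] ∈ R^(4×1). The projector onto W = col(U) is P = U (U^T U)^(-1) U^T.
Compute U^T U =
  [20],
and U^T v = (15).
Solve U^T U · c = U^T v for the coefficients: c = (3/4). The projection is proj_W(v) = U c.
Check: (v - proj_W(v)) · u_1 = 0  (should be 0).
Result: proj_W(v) = (9/4, 3/4, -3/4, -9/4).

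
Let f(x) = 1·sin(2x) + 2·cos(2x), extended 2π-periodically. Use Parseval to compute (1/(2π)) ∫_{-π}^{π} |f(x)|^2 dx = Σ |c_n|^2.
Σ |c_n|^2 = 5/2

Expand |f|^2 and use orthogonality of {sin(nx), cos(mx)} on [-π, π]:
  ∫_{-π}^{π} sin(nx)^2 dx = π, ∫ cos(mx)^2 dx = π, and cross terms integrate to 0.
So ∫_{-π}^{π} f(x)^2 dx = 1^2 · π + 2^2 · π = (1 + 4)π.
Divide by 2π: (1 + 4)/2 = 5/2.
By Parseval, this equals Σ |c_n|^2.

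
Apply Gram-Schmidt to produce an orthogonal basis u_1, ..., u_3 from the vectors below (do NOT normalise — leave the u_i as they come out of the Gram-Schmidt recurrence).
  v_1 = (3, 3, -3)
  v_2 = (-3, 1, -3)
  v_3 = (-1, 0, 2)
Orthogonal basis:
  u_1 = (3, 3, -3)
  u_2 = (-10/3, 2/3, -8/3)
  u_3 = (-5/14, 15/14, 5/7)

Apply the Gram-Schmidt recurrence
  u_1 = v_1
  u_i = v_i − Σ_{j<i} ((v_i · u_j) / (u_j · u_j)) · u_j.

Step by step this gives:
  u_1 = (3, 3, -3)
  u_2 = (-10/3, 2/3, -8/3)
  u_3 = (-5/14, 15/14, 5/7)

Orthogonality check:
  u_2 · u_1 = 0 (should be 0)
  u_3 · u_1 = 0 (should be 0)
  u_3 · u_2 = 0 (should be 0)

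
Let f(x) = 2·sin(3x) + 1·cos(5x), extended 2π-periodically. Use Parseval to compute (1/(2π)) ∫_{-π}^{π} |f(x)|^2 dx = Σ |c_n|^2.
Σ |c_n|^2 = 5/2

Expand |f|^2 and use orthogonality of {sin(nx), cos(mx)} on [-π, π]:
  ∫_{-π}^{π} sin(nx)^2 dx = π, ∫ cos(mx)^2 dx = π, and cross terms integrate to 0.
So ∫_{-π}^{π} f(x)^2 dx = 2^2 · π + 1^2 · π = (4 + 1)π.
Divide by 2π: (4 + 1)/2 = 5/2.
By Parseval, this equals Σ |c_n|^2.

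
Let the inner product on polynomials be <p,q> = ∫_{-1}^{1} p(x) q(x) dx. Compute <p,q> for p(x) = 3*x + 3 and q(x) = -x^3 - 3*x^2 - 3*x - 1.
<p,q> = -96/5

Expand the product: p(x)·q(x) = -3*x^4 - 12*x^3 - 18*x^2 - 12*x - 3.
∫_{-1}^{1} of each monomial x^k gives [2/(k+1) if k even, 0 if k odd]. Integrating term-by-term (or equivalently evaluating the antiderivative F(x) = -3*x^5/5 - 3*x^4 - 6*x^3 - 6*x^2 - 3*x at the endpoints):
  F(1) − F(−1) = -93/5 − (3/5) = -96/5.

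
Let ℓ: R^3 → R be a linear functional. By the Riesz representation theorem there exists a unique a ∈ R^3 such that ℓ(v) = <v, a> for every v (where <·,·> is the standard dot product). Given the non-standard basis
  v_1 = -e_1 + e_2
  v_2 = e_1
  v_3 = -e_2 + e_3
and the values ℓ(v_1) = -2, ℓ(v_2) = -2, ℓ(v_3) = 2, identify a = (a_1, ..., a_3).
a = (-2, -4, -2)

Write a = (a_1, ..., a_3) in the standard basis. For each basis vector v_i, ℓ(v_i) = <v_i, a> is a linear equation in the a_j's. Collect the n equations into a matrix system V a = ℓ, where row i of V is v_i (expressed in the standard basis). Since V is invertible (lower-triangular with 1s on the diagonal, up to permutation), solve by back-substitution:
  V =
[[-1, 1, 0],
 [1, 0, 0],
 [0, -1, 1]]
  V a = (-2, -2, 2)
Solving gives a = (-2, -4, -2).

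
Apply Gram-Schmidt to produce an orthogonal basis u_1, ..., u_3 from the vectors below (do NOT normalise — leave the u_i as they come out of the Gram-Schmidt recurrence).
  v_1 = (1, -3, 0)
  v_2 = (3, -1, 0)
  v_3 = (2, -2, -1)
Orthogonal basis:
  u_1 = (1, -3, 0)
  u_2 = (12/5, 4/5, 0)
  u_3 = (0, 0, -1)

Apply the Gram-Schmidt recurrence
  u_1 = v_1
  u_i = v_i − Σ_{j<i} ((v_i · u_j) / (u_j · u_j)) · u_j.

Step by step this gives:
  u_1 = (1, -3, 0)
  u_2 = (12/5, 4/5, 0)
  u_3 = (0, 0, -1)

Orthogonality check:
  u_2 · u_1 = 0 (should be 0)
  u_3 · u_1 = 0 (should be 0)
  u_3 · u_2 = 0 (should be 0)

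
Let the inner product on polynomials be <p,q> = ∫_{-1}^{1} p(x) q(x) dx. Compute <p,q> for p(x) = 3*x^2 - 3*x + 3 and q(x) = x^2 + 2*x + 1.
<p,q> = 36/5

Expand the product: p(x)·q(x) = 3*x^4 + 3*x^3 + 3*x + 3.
∫_{-1}^{1} of each monomial x^k gives [2/(k+1) if k even, 0 if k odd]. Integrating term-by-term (or equivalently evaluating the antiderivative F(x) = 3*x^5/5 + 3*x^4/4 + 3*x^2/2 + 3*x at the endpoints):
  F(1) − F(−1) = 117/20 − (-27/20) = 36/5.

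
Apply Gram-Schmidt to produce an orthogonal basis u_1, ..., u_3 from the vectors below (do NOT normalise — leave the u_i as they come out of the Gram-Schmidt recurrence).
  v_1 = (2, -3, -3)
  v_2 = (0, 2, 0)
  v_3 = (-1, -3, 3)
Orthogonal basis:
  u_1 = (2, -3, -3)
  u_2 = (6/11, 13/11, -9/11)
  u_3 = (9/13, 0, 6/13)

Apply the Gram-Schmidt recurrence
  u_1 = v_1
  u_i = v_i − Σ_{j<i} ((v_i · u_j) / (u_j · u_j)) · u_j.

Step by step this gives:
  u_1 = (2, -3, -3)
  u_2 = (6/11, 13/11, -9/11)
  u_3 = (9/13, 0, 6/13)

Orthogonality check:
  u_2 · u_1 = 0 (should be 0)
  u_3 · u_1 = 0 (should be 0)
  u_3 · u_2 = 0 (should be 0)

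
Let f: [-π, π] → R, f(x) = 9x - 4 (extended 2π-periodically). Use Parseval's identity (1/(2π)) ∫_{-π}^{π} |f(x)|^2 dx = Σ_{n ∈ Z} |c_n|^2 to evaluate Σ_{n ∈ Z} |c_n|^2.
Σ |c_n|^2 = 27π^2 + 16

Expand and integrate term by term over [-π, π]:
  ∫ (9x)^2 dx = 81·(2π^3/3); ∫ 2·9·(-4)·x dx = 0 (odd integrand); ∫ (-4)^2 dx = 16·2π.
So (1/(2π)) ∫_{-π}^{π} (9x - 4)^2 dx = 81π^2/3 + 16 = 27π^2 + 16.
Parseval ⇒ Σ |c_n|^2 = 27π^2 + 16.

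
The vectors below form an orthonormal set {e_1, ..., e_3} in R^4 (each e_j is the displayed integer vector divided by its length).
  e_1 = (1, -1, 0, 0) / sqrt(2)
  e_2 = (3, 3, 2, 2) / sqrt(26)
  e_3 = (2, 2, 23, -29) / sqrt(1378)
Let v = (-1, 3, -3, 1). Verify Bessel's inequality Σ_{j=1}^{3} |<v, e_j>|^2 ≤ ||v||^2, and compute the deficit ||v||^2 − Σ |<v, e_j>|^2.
Σ |<v, e_j>|^2 = 772/53; ||v||^2 = 20; deficit = 288/53

Write each e_j = u_j / sqrt(<u_j, u_j>) where u_j is the displayed integer vector. Then <v, e_j> = <v, u_j> / sqrt(<u_j, u_j>), so |<v, e_j>|^2 = <v, u_j>^2 / <u_j, u_j>.
Coefficients: <v, e_1> = -4/sqrt(2), <v, e_2> = 2/sqrt(26), <v, e_3> = -94/sqrt(1378).
Square and sum: Σ |<v, e_j>|^2 = 772/53.
Compute ||v||^2 = v·v = 20.
Deficit = 20 − 772/53 = 288/53 ≥ 0, confirming Bessel's inequality. (The deficit equals ||v − Σ <v,e_j> e_j||^2, the squared distance from v to span{e_j}.)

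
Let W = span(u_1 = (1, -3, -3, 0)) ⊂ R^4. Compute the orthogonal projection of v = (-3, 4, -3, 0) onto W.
proj_W(v) = (-6/19, 18/19, 18/19, 0)

Set up U = [u_1 | ... | u_1] ∈ R^(4×1). The projector onto W = col(U) is P = U (U^T U)^(-1) U^T.
Compute U^T U =
  [19],
and U^T v = (-6).
Solve U^T U · c = U^T v for the coefficients: c = (-6/19). The projection is proj_W(v) = U c.
Check: (v - proj_W(v)) · u_1 = 0  (should be 0).
Result: proj_W(v) = (-6/19, 18/19, 18/19, 0).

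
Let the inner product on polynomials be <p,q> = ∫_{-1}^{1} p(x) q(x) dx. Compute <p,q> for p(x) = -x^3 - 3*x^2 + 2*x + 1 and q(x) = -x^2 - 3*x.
<p,q> = -34/15

Expand the product: p(x)·q(x) = x^5 + 6*x^4 + 7*x^3 - 7*x^2 - 3*x.
∫_{-1}^{1} of each monomial x^k gives [2/(k+1) if k even, 0 if k odd]. Integrating term-by-term (or equivalently evaluating the antiderivative F(x) = x^6/6 + 6*x^5/5 + 7*x^4/4 - 7*x^3/3 - 3*x^2/2 at the endpoints):
  F(1) − F(−1) = -43/60 − (31/20) = -34/15.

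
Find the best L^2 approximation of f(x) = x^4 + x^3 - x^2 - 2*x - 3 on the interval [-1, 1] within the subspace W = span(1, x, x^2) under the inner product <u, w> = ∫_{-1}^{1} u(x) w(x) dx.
g(x) = -x^2/7 - 7*x/5 - 108/35

The best approximation g ∈ W is the orthogonal projection of f onto W. Writing g = a_0 + a_1 x + a_2 x^2, the coefficients solve the normal equations G · a = b where
  G_{ij} = <φ_i, φ_j> and b_i = <f, φ_i>, with φ_0 = 1, φ_1 = x, φ_2 = x^2.
G =
  [2, 0, 2/3]
  [0, 2/3, 0]
  [2/3, 0, 2/5],
b = (-94/15, -14/15, -74/35).
Solving gives a_0 = -108/35, a_1 = -7/5, a_2 = -1/7, so
  g(x) = -x^2/7 - 7*x/5 - 108/35.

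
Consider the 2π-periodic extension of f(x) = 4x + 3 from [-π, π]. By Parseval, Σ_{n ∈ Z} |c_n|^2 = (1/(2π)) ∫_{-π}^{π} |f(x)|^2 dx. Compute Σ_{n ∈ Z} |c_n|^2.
Σ |c_n|^2 = 16π^2/3 + 9

Expand and integrate term by term over [-π, π]:
  ∫ (4x)^2 dx = 16·(2π^3/3); ∫ 2·4·(3)·x dx = 0 (odd integrand); ∫ 3^2 dx = 9·2π.
So (1/(2π)) ∫_{-π}^{π} (4x + 3)^2 dx = 16π^2/3 + 9 = 16π^2/3 + 9.
Parseval ⇒ Σ |c_n|^2 = 16π^2/3 + 9.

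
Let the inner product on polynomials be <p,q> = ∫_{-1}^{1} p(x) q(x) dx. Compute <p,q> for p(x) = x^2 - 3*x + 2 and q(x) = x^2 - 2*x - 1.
<p,q> = 16/15

Expand the product: p(x)·q(x) = x^4 - 5*x^3 + 7*x^2 - x - 2.
∫_{-1}^{1} of each monomial x^k gives [2/(k+1) if k even, 0 if k odd]. Integrating term-by-term (or equivalently evaluating the antiderivative F(x) = x^5/5 - 5*x^4/4 + 7*x^3/3 - x^2/2 - 2*x at the endpoints):
  F(1) − F(−1) = -73/60 − (-137/60) = 16/15.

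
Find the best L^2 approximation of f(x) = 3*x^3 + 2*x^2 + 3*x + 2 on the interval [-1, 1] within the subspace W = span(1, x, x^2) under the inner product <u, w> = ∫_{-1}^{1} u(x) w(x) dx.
g(x) = 2*x^2 + 24*x/5 + 2

The best approximation g ∈ W is the orthogonal projection of f onto W. Writing g = a_0 + a_1 x + a_2 x^2, the coefficients solve the normal equations G · a = b where
  G_{ij} = <φ_i, φ_j> and b_i = <f, φ_i>, with φ_0 = 1, φ_1 = x, φ_2 = x^2.
G =
  [2, 0, 2/3]
  [0, 2/3, 0]
  [2/3, 0, 2/5],
b = (16/3, 16/5, 32/15).
Solving gives a_0 = 2, a_1 = 24/5, a_2 = 2, so
  g(x) = 2*x^2 + 24*x/5 + 2.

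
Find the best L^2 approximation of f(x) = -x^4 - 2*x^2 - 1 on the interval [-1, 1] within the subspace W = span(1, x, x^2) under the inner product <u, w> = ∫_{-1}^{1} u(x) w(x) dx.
g(x) = -20*x^2/7 - 32/35

The best approximation g ∈ W is the orthogonal projection of f onto W. Writing g = a_0 + a_1 x + a_2 x^2, the coefficients solve the normal equations G · a = b where
  G_{ij} = <φ_i, φ_j> and b_i = <f, φ_i>, with φ_0 = 1, φ_1 = x, φ_2 = x^2.
G =
  [2, 0, 2/3]
  [0, 2/3, 0]
  [2/3, 0, 2/5],
b = (-56/15, 0, -184/105).
Solving gives a_0 = -32/35, a_1 = 0, a_2 = -20/7, so
  g(x) = -20*x^2/7 - 32/35.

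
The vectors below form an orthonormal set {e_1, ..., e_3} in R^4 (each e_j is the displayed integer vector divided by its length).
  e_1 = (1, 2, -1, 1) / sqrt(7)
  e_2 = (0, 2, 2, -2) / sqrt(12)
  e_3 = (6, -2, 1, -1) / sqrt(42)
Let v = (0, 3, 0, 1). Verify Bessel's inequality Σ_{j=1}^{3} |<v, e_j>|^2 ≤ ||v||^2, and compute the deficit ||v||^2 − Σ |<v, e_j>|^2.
Σ |<v, e_j>|^2 = 19/2; ||v||^2 = 10; deficit = 1/2

Write each e_j = u_j / sqrt(<u_j, u_j>) where u_j is the displayed integer vector. Then <v, e_j> = <v, u_j> / sqrt(<u_j, u_j>), so |<v, e_j>|^2 = <v, u_j>^2 / <u_j, u_j>.
Coefficients: <v, e_1> = 7/sqrt(7), <v, e_2> = 4/sqrt(12), <v, e_3> = -7/sqrt(42).
Square and sum: Σ |<v, e_j>|^2 = 19/2.
Compute ||v||^2 = v·v = 10.
Deficit = 10 − 19/2 = 1/2 ≥ 0, confirming Bessel's inequality. (The deficit equals ||v − Σ <v,e_j> e_j||^2, the squared distance from v to span{e_j}.)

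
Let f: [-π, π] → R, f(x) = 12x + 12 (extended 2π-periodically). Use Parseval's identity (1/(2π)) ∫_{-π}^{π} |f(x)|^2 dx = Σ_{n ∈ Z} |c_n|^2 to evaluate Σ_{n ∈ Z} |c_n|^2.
Σ |c_n|^2 = 48π^2 + 144

Expand and integrate term by term over [-π, π]:
  ∫ (12x)^2 dx = 144·(2π^3/3); ∫ 2·12·(12)·x dx = 0 (odd integrand); ∫ 12^2 dx = 144·2π.
So (1/(2π)) ∫_{-π}^{π} (12x + 12)^2 dx = 144π^2/3 + 144 = 48π^2 + 144.
Parseval ⇒ Σ |c_n|^2 = 48π^2 + 144.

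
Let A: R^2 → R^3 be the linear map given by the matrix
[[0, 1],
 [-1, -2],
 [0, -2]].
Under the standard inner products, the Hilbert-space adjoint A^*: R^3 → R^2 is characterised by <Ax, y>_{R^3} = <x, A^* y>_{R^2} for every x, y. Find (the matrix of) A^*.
A^* = A^T =
[[0, -1, 0],
 [1, -2, -2]]

For real matrices with standard dot products, the defining identity <Ax, y> = <x, A^* y> gives (Ax)^T y = x^T (A^*) y, i.e. x^T A^T y = x^T (A^*) y. Since this holds for all x, y, we must have A^* = A^T. Therefore
A^* =
[[0, -1, 0],
 [1, -2, -2]].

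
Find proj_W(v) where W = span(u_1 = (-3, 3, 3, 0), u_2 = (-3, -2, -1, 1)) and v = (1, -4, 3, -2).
proj_W(v) = (2/3, -2/3, -2/3, 0)

Set up U = [u_1 | ... | u_2] ∈ R^(4×2). The projector onto W = col(U) is P = U (U^T U)^(-1) U^T.
Compute U^T U =
  [27, 0]
  [0, 15],
and U^T v = (-6, 0).
Solve U^T U · c = U^T v for the coefficients: c = (-2/9, 0). The projection is proj_W(v) = U c.
Check: (v - proj_W(v)) · u_1 = 0  (should be 0).
Check: (v - proj_W(v)) · u_2 = 0  (should be 0).
Result: proj_W(v) = (2/3, -2/3, -2/3, 0).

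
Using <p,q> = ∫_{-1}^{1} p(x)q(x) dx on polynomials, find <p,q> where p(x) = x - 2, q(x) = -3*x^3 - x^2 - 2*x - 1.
<p,q> = 14/5

Expand the product: p(x)·q(x) = -3*x^4 + 5*x^3 + 3*x + 2.
∫_{-1}^{1} of each monomial x^k gives [2/(k+1) if k even, 0 if k odd]. Integrating term-by-term (or equivalently evaluating the antiderivative F(x) = -3*x^5/5 + 5*x^4/4 + 3*x^2/2 + 2*x at the endpoints):
  F(1) − F(−1) = 83/20 − (27/20) = 14/5.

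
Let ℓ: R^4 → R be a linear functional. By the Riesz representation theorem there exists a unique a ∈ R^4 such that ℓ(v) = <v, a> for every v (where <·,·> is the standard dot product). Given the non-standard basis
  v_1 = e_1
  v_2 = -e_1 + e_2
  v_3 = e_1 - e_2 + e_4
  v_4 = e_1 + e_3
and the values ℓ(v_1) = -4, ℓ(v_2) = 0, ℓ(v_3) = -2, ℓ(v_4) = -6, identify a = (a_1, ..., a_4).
a = (-4, -4, -2, -2)

Write a = (a_1, ..., a_4) in the standard basis. For each basis vector v_i, ℓ(v_i) = <v_i, a> is a linear equation in the a_j's. Collect the n equations into a matrix system V a = ℓ, where row i of V is v_i (expressed in the standard basis). Since V is invertible (lower-triangular with 1s on the diagonal, up to permutation), solve by back-substitution:
  V =
[[1, 0, 0, 0],
 [-1, 1, 0, 0],
 [1, -1, 0, 1],
 [1, 0, 1, 0]]
  V a = (-4, 0, -2, -6)
Solving gives a = (-4, -4, -2, -2).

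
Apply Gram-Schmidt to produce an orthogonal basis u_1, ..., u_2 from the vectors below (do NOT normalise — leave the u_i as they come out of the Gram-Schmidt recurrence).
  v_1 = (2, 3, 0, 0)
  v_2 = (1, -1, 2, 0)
Orthogonal basis:
  u_1 = (2, 3, 0, 0)
  u_2 = (15/13, -10/13, 2, 0)

Apply the Gram-Schmidt recurrence
  u_1 = v_1
  u_i = v_i − Σ_{j<i} ((v_i · u_j) / (u_j · u_j)) · u_j.

Step by step this gives:
  u_1 = (2, 3, 0, 0)
  u_2 = (15/13, -10/13, 2, 0)

Orthogonality check:
  u_2 · u_1 = 0 (should be 0)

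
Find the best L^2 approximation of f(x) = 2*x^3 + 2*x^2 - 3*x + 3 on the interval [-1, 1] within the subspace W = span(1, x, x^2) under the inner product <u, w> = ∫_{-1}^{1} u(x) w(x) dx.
g(x) = 2*x^2 - 9*x/5 + 3

The best approximation g ∈ W is the orthogonal projection of f onto W. Writing g = a_0 + a_1 x + a_2 x^2, the coefficients solve the normal equations G · a = b where
  G_{ij} = <φ_i, φ_j> and b_i = <f, φ_i>, with φ_0 = 1, φ_1 = x, φ_2 = x^2.
G =
  [2, 0, 2/3]
  [0, 2/3, 0]
  [2/3, 0, 2/5],
b = (22/3, -6/5, 14/5).
Solving gives a_0 = 3, a_1 = -9/5, a_2 = 2, so
  g(x) = 2*x^2 - 9*x/5 + 3.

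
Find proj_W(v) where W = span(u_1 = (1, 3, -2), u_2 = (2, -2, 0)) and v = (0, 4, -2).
proj_W(v) = (0, 4, -2)

Set up U = [u_1 | ... | u_2] ∈ R^(3×2). The projector onto W = col(U) is P = U (U^T U)^(-1) U^T.
Compute U^T U =
  [14, -4]
  [-4, 8],
and U^T v = (16, -8).
Solve U^T U · c = U^T v for the coefficients: c = (1, -1/2). The projection is proj_W(v) = U c.
Check: (v - proj_W(v)) · u_1 = 0  (should be 0).
Check: (v - proj_W(v)) · u_2 = 0  (should be 0).
Result: proj_W(v) = (0, 4, -2).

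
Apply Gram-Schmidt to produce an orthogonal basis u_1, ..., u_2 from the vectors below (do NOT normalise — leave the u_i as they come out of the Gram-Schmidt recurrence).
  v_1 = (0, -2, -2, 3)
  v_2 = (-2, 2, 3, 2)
Orthogonal basis:
  u_1 = (0, -2, -2, 3)
  u_2 = (-2, 26/17, 43/17, 46/17)

Apply the Gram-Schmidt recurrence
  u_1 = v_1
  u_i = v_i − Σ_{j<i} ((v_i · u_j) / (u_j · u_j)) · u_j.

Step by step this gives:
  u_1 = (0, -2, -2, 3)
  u_2 = (-2, 26/17, 43/17, 46/17)

Orthogonality check:
  u_2 · u_1 = 0 (should be 0)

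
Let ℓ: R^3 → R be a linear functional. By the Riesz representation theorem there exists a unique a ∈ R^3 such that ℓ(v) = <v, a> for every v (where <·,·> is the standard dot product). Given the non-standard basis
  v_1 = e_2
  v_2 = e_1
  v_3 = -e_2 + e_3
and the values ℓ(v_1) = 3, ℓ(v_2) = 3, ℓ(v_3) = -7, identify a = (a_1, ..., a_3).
a = (3, 3, -4)

Write a = (a_1, ..., a_3) in the standard basis. For each basis vector v_i, ℓ(v_i) = <v_i, a> is a linear equation in the a_j's. Collect the n equations into a matrix system V a = ℓ, where row i of V is v_i (expressed in the standard basis). Since V is invertible (lower-triangular with 1s on the diagonal, up to permutation), solve by back-substitution:
  V =
[[0, 1, 0],
 [1, 0, 0],
 [0, -1, 1]]
  V a = (3, 3, -7)
Solving gives a = (3, 3, -4).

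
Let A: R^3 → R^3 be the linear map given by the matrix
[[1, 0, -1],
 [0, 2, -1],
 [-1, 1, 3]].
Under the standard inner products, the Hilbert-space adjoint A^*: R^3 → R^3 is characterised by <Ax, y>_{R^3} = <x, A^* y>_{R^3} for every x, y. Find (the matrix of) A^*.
A^* = A^T =
[[1, 0, -1],
 [0, 2, 1],
 [-1, -1, 3]]

For real matrices with standard dot products, the defining identity <Ax, y> = <x, A^* y> gives (Ax)^T y = x^T (A^*) y, i.e. x^T A^T y = x^T (A^*) y. Since this holds for all x, y, we must have A^* = A^T. Therefore
A^* =
[[1, 0, -1],
 [0, 2, 1],
 [-1, -1, 3]].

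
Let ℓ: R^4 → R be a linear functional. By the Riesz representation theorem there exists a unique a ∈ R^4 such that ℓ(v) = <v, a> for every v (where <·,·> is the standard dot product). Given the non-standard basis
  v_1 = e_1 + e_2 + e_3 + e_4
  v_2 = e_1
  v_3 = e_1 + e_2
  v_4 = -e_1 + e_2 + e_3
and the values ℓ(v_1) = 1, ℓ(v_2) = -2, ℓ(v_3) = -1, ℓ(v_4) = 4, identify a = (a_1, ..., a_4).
a = (-2, 1, 1, 1)

Write a = (a_1, ..., a_4) in the standard basis. For each basis vector v_i, ℓ(v_i) = <v_i, a> is a linear equation in the a_j's. Collect the n equations into a matrix system V a = ℓ, where row i of V is v_i (expressed in the standard basis). Since V is invertible (lower-triangular with 1s on the diagonal, up to permutation), solve by back-substitution:
  V =
[[1, 1, 1, 1],
 [1, 0, 0, 0],
 [1, 1, 0, 0],
 [-1, 1, 1, 0]]
  V a = (1, -2, -1, 4)
Solving gives a = (-2, 1, 1, 1).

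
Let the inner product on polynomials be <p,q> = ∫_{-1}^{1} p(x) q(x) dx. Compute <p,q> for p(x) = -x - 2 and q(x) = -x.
<p,q> = 2/3

Expand the product: p(x)·q(x) = x^2 + 2*x.
∫_{-1}^{1} of each monomial x^k gives [2/(k+1) if k even, 0 if k odd]. Integrating term-by-term (or equivalently evaluating the antiderivative F(x) = x^3/3 + x^2 at the endpoints):
  F(1) − F(−1) = 4/3 − (2/3) = 2/3.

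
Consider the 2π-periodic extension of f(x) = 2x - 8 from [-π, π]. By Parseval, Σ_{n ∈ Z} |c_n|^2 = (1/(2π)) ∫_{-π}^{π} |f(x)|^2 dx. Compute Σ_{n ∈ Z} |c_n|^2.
Σ |c_n|^2 = 4π^2/3 + 64

Expand and integrate term by term over [-π, π]:
  ∫ (2x)^2 dx = 4·(2π^3/3); ∫ 2·2·(-8)·x dx = 0 (odd integrand); ∫ (-8)^2 dx = 64·2π.
So (1/(2π)) ∫_{-π}^{π} (2x - 8)^2 dx = 4π^2/3 + 64 = 4π^2/3 + 64.
Parseval ⇒ Σ |c_n|^2 = 4π^2/3 + 64.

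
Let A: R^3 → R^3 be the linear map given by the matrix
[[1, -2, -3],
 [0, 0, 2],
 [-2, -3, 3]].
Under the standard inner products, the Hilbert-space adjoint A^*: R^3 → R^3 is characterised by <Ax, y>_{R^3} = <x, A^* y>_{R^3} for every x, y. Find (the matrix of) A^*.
A^* = A^T =
[[1, 0, -2],
 [-2, 0, -3],
 [-3, 2, 3]]

For real matrices with standard dot products, the defining identity <Ax, y> = <x, A^* y> gives (Ax)^T y = x^T (A^*) y, i.e. x^T A^T y = x^T (A^*) y. Since this holds for all x, y, we must have A^* = A^T. Therefore
A^* =
[[1, 0, -2],
 [-2, 0, -3],
 [-3, 2, 3]].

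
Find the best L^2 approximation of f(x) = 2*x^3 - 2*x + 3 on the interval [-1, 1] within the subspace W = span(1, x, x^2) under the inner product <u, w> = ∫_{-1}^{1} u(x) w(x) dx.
g(x) = 3 - 4*x/5

The best approximation g ∈ W is the orthogonal projection of f onto W. Writing g = a_0 + a_1 x + a_2 x^2, the coefficients solve the normal equations G · a = b where
  G_{ij} = <φ_i, φ_j> and b_i = <f, φ_i>, with φ_0 = 1, φ_1 = x, φ_2 = x^2.
G =
  [2, 0, 2/3]
  [0, 2/3, 0]
  [2/3, 0, 2/5],
b = (6, -8/15, 2).
Solving gives a_0 = 3, a_1 = -4/5, a_2 = 0, so
  g(x) = 3 - 4*x/5.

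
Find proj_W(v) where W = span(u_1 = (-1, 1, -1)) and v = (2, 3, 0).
proj_W(v) = (-1/3, 1/3, -1/3)

Set up U = [u_1 | ... | u_1] ∈ R^(3×1). The projector onto W = col(U) is P = U (U^T U)^(-1) U^T.
Compute U^T U =
  [3],
and U^T v = (1).
Solve U^T U · c = U^T v for the coefficients: c = (1/3). The projection is proj_W(v) = U c.
Check: (v - proj_W(v)) · u_1 = 0  (should be 0).
Result: proj_W(v) = (-1/3, 1/3, -1/3).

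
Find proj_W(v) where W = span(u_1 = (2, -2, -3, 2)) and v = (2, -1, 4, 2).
proj_W(v) = (-4/21, 4/21, 2/7, -4/21)

Set up U = [u_1 | ... | u_1] ∈ R^(4×1). The projector onto W = col(U) is P = U (U^T U)^(-1) U^T.
Compute U^T U =
  [21],
and U^T v = (-2).
Solve U^T U · c = U^T v for the coefficients: c = (-2/21). The projection is proj_W(v) = U c.
Check: (v - proj_W(v)) · u_1 = 0  (should be 0).
Result: proj_W(v) = (-4/21, 4/21, 2/7, -4/21).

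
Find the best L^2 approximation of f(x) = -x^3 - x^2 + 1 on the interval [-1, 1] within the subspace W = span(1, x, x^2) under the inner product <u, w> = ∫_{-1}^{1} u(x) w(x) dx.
g(x) = -x^2 - 3*x/5 + 1

The best approximation g ∈ W is the orthogonal projection of f onto W. Writing g = a_0 + a_1 x + a_2 x^2, the coefficients solve the normal equations G · a = b where
  G_{ij} = <φ_i, φ_j> and b_i = <f, φ_i>, with φ_0 = 1, φ_1 = x, φ_2 = x^2.
G =
  [2, 0, 2/3]
  [0, 2/3, 0]
  [2/3, 0, 2/5],
b = (4/3, -2/5, 4/15).
Solving gives a_0 = 1, a_1 = -3/5, a_2 = -1, so
  g(x) = -x^2 - 3*x/5 + 1.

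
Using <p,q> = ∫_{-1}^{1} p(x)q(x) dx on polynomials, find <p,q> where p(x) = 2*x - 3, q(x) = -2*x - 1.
<p,q> = 10/3

Expand the product: p(x)·q(x) = -4*x^2 + 4*x + 3.
∫_{-1}^{1} of each monomial x^k gives [2/(k+1) if k even, 0 if k odd]. Integrating term-by-term (or equivalently evaluating the antiderivative F(x) = -4*x^3/3 + 2*x^2 + 3*x at the endpoints):
  F(1) − F(−1) = 11/3 − (1/3) = 10/3.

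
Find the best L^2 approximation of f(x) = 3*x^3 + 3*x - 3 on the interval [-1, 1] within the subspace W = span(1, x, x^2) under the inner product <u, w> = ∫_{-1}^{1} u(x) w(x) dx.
g(x) = 24*x/5 - 3

The best approximation g ∈ W is the orthogonal projection of f onto W. Writing g = a_0 + a_1 x + a_2 x^2, the coefficients solve the normal equations G · a = b where
  G_{ij} = <φ_i, φ_j> and b_i = <f, φ_i>, with φ_0 = 1, φ_1 = x, φ_2 = x^2.
G =
  [2, 0, 2/3]
  [0, 2/3, 0]
  [2/3, 0, 2/5],
b = (-6, 16/5, -2).
Solving gives a_0 = -3, a_1 = 24/5, a_2 = 0, so
  g(x) = 24*x/5 - 3.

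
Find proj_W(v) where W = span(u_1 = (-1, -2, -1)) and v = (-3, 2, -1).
proj_W(v) = (0, 0, 0)

Set up U = [u_1 | ... | u_1] ∈ R^(3×1). The projector onto W = col(U) is P = U (U^T U)^(-1) U^T.
Compute U^T U =
  [6],
and U^T v = (0).
Solve U^T U · c = U^T v for the coefficients: c = (0). The projection is proj_W(v) = U c.
Check: (v - proj_W(v)) · u_1 = 0  (should be 0).
Result: proj_W(v) = (0, 0, 0).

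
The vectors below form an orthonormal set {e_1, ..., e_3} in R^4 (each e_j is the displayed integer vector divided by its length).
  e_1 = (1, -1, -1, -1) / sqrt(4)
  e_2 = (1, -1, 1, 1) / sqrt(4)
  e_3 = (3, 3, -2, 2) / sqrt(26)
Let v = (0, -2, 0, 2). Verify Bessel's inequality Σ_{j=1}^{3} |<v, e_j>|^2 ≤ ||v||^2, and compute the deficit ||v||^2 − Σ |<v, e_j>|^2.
Σ |<v, e_j>|^2 = 54/13; ||v||^2 = 8; deficit = 50/13

Write each e_j = u_j / sqrt(<u_j, u_j>) where u_j is the displayed integer vector. Then <v, e_j> = <v, u_j> / sqrt(<u_j, u_j>), so |<v, e_j>|^2 = <v, u_j>^2 / <u_j, u_j>.
Coefficients: <v, e_1> = 0/sqrt(4), <v, e_2> = 4/sqrt(4), <v, e_3> = -2/sqrt(26).
Square and sum: Σ |<v, e_j>|^2 = 54/13.
Compute ||v||^2 = v·v = 8.
Deficit = 8 − 54/13 = 50/13 ≥ 0, confirming Bessel's inequality. (The deficit equals ||v − Σ <v,e_j> e_j||^2, the squared distance from v to span{e_j}.)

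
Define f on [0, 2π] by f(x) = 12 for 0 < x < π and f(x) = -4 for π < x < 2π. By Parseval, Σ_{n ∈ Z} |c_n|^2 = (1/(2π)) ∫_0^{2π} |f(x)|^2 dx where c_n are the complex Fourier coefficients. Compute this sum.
Σ |c_n|^2 = 80

Parseval equates the L^2 energy of f (normalised by 1/(2π)) with the ℓ^2 sum of its Fourier coefficients: (1/(2π)) ∫_0^{2π} |f|^2 = Σ |c_n|^2.
Compute the left side: (1/(2π)) [∫_0^π 12^2 dx + ∫_π^{2π} (-4)^2 dx] = (1/(2π)) · (144π + 16π) = (144 + 16)/2 = 80.
So Σ_{n ∈ Z} |c_n|^2 = 80.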